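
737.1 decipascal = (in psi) 0.01069. Check: 1 decipascal = 0.1 Pa, so 737.1 decipascal = 737.1 * 0.1 = 73.71 Pa. 1 psi = 6894.7573 Pa, so 73.71 Pa = 73.71 / 6894.7573 = 0.010690732 psi ≈ 0.01069 psi (4 s.f.).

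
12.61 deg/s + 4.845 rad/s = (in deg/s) 1 deg/s = 0.017453293 rad/s, so 12.61 deg/s = 12.61 * 0.017453293 = 0.22008602 rad/s. 4.845 rad/s is already in rad/s. Sum: 0.22008602 + 4.845 = 5.065086 rad/s. 1 deg/s = 0.017453293 rad/s, so 5.065086 rad/s = 5.065086 / 0.017453293 = 290.20805 deg/s ≈ 290.2 deg/s (4 s.f.). Final answer: 290.2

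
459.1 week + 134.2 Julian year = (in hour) 1.254e+06. Check: 1 week = 604800 s, so 459.1 week = 459.1 * 604800 = 2.7766368e+08 s. 1 Julian year = 31557600 s, so 134.2 Julian year = 134.2 * 31557600 = 4.2350299e+09 s. Sum: 2.7766368e+08 + 4.2350299e+09 = 4.5126936e+09 s. 1 hour = 3600 s, so 4.5126936e+09 s = 4.5126936e+09 / 3600 = 1253526 hour ≈ 1.254e+06 hour (4 s.f.).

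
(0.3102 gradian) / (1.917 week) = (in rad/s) 4.203e-09. Check: 1 gradian = 0.015707963 rad, so 0.3102 gradian = 0.3102 * 0.015707963 = 0.0048726102 rad. 1 week = 604800 s, so 1.917 week = 1.917 * 604800 = 1159401.6 s. Combine: 0.0048726102 rad / 1159401.6 s = 4.202694e-09 rad/s. Result: 4.202694e-09 rad/s ≈ 4.203e-09 rad/s (4 s.f.).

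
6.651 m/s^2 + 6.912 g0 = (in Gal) 6.651 m/s^2 is already in m/s^2. 1 g0 = 9.80665 m/s^2, so 6.912 g0 = 6.912 * 9.80665 = 67.783565 m/s^2. Sum: 6.651 + 67.783565 = 74.434565 m/s^2. 1 Gal = 0.01 m/s^2, so 74.434565 m/s^2 = 74.434565 / 0.01 = 7443.4565 Gal ≈ 7443 Gal (4 s.f.). Final answer: 7443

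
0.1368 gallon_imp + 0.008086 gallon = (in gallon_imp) 0.1435. Check: 1 gallon_imp = 0.00454609 m^3, so 0.1368 gallon_imp = 0.1368 * 0.00454609 = 0.00062190511 m^3. 1 gallon = 0.0037854118 m^3, so 0.008086 gallon = 0.008086 * 0.0037854118 = 3.060884e-05 m^3. Sum: 0.00062190511 + 3.060884e-05 = 0.00065251395 m^3. 1 gallon_imp = 0.00454609 m^3, so 0.00065251395 m^3 = 0.00065251395 / 0.00454609 = 0.143533 gallon_imp ≈ 0.1435 gallon_imp (4 s.f.).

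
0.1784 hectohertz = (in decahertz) 1 hectohertz = 100 Hz, so 0.1784 hectohertz = 0.1784 * 100 = 17.84 Hz. 1 decahertz = 10 Hz, so 17.84 Hz = 17.84 / 10 = 1.784 decahertz. Final answer: 1.784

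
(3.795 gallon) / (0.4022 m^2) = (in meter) 0.03572. Check: 1 gallon = 0.0037854118 m^3, so 3.795 gallon = 3.795 * 0.0037854118 = 0.014365638 m^3. 0.4022 m^2 is already in m^2. Combine: 0.014365638 m^3 / 0.4022 m^2 = 0.035717647 m. 0.035717647 m = 0.035717647 meter ≈ 0.03572 meter (4 s.f.).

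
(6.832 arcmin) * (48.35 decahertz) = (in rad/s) 0.9609. Check: 1 arcmin = 0.00029088821 rad, so 6.832 arcmin = 6.832 * 0.00029088821 = 0.0019873482 rad. 1 decahertz = 10 Hz, so 48.35 decahertz = 48.35 * 10 = 483.5 Hz. Combine: 0.0019873482 rad * 483.5 Hz = 0.96088287 rad/s. Result: 0.96088287 rad/s ≈ 0.9609 rad/s (4 s.f.).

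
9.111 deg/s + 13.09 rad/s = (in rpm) 126.5. Check: 1 deg/s = 0.017453293 rad/s, so 9.111 deg/s = 9.111 * 0.017453293 = 0.15901695 rad/s. 13.09 rad/s is already in rad/s. Sum: 0.15901695 + 13.09 = 13.249017 rad/s. 1 rpm = 0.10471976 rad/s, so 13.249017 rad/s = 13.249017 / 0.10471976 = 126.51879 rpm ≈ 126.5 rpm (4 s.f.).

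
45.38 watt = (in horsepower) 45.38 watt = 45.38 W. 1 horsepower = 745.69987 W, so 45.38 W = 45.38 / 745.69987 = 0.060855582 horsepower ≈ 0.06086 horsepower (4 s.f.). Final answer: 0.06086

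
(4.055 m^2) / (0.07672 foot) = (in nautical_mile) 0.09363. Check: 4.055 m^2 is already in m^2. 1 foot = 0.3048 m, so 0.07672 foot = 0.07672 * 0.3048 = 0.023384256 m. Combine: 4.055 m^2 / 0.023384256 m = 173.40727 m. 1 nautical_mile = 1852 m, so 173.40727 m = 173.40727 / 1852 = 0.093632435 nautical_mile ≈ 0.09363 nautical_mile (4 s.f.).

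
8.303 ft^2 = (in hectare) 7.714e-05. Check: 1 ft^2 = 0.09290304 m^2, so 8.303 ft^2 = 8.303 * 0.09290304 = 0.77137394 m^2. 1 hectare = 10000 m^2, so 0.77137394 m^2 = 0.77137394 / 10000 = 7.7137394e-05 hectare ≈ 7.714e-05 hectare (4 s.f.).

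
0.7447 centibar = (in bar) 1 centibar = 1000 Pa, so 0.7447 centibar = 0.7447 * 1000 = 744.7 Pa. 1 bar = 100000 Pa, so 744.7 Pa = 744.7 / 100000 = 0.007447 bar. Final answer: 0.007447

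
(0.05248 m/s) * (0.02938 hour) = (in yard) 6.07. Check: 0.05248 m/s is already in m/s. 1 hour = 3600 s, so 0.02938 hour = 0.02938 * 3600 = 105.768 s. Combine: 0.05248 m/s * 105.768 s = 5.5507046 m. 1 yard = 0.9144 m, so 5.5507046 m = 5.5507046 / 0.9144 = 6.0703244 yard ≈ 6.07 yard (4 s.f.).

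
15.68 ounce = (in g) 444.5. Check: 1 ounce = 0.028349523 kg, so 15.68 ounce = 15.68 * 0.028349523 = 0.44452052 kg. 1 g = 0.001 kg, so 0.44452052 kg = 0.44452052 / 0.001 = 444.52052 g ≈ 444.5 g (4 s.f.).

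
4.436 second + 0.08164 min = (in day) 0.000108. Check: 4.436 second = 4.436 s. 1 min = 60 s, so 0.08164 min = 0.08164 * 60 = 4.8984 s. Sum: 4.436 + 4.8984 = 9.3344 s. 1 day = 86400 s, so 9.3344 s = 9.3344 / 86400 = 0.00010803704 day ≈ 0.000108 day (4 s.f.).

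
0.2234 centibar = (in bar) 1 centibar = 1000 Pa, so 0.2234 centibar = 0.2234 * 1000 = 223.4 Pa. 1 bar = 100000 Pa, so 223.4 Pa = 223.4 / 100000 = 0.002234 bar. Final answer: 0.002234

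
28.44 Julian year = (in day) 1.039e+04. Check: 1 Julian year = 31557600 s, so 28.44 Julian year = 28.44 * 31557600 = 8.9749814e+08 s. 1 day = 86400 s, so 8.9749814e+08 s = 8.9749814e+08 / 86400 = 10387.71 day ≈ 1.039e+04 day (4 s.f.).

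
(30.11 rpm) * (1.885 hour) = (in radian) 1 rpm = 0.10471976 rad/s, so 30.11 rpm = 30.11 * 0.10471976 = 3.1531118 rad/s. 1 hour = 3600 s, so 1.885 hour = 1.885 * 3600 = 6786 s. Combine: 3.1531118 rad/s * 6786 s = 21397.017 rad. 21397.017 rad = 21397.017 radian ≈ 2.14e+04 radian (4 s.f.). Final answer: 2.14e+04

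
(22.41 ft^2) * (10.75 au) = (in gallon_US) 1 ft^2 = 0.09290304 m^2, so 22.41 ft^2 = 22.41 * 0.09290304 = 2.0819571 m^2. 1 au = 1.4959787e+11 m, so 10.75 au = 10.75 * 1.4959787e+11 = 1.6081771e+12 m. Combine: 2.0819571 m^2 * 1.6081771e+12 m = 3.3481558e+12 m^3. 1 gallon_US = 0.0037854118 m^3, so 3.3481558e+12 m^3 = 3.3481558e+12 / 0.0037854118 = 8.8448919e+14 gallon_US ≈ 8.845e+14 gallon_US (4 s.f.). Final answer: 8.845e+14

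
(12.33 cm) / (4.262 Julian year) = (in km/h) 3.3e-09. Check: 1 cm = 0.01 m, so 12.33 cm = 12.33 * 0.01 = 0.1233 m. 1 Julian year = 31557600 s, so 4.262 Julian year = 4.262 * 31557600 = 1.3449849e+08 s. Combine: 0.1233 m / 1.3449849e+08 s = 9.1673891e-10 m/s. 1 km/h = 0.27777778 m/s, so 9.1673891e-10 m/s = 9.1673891e-10 / 0.27777778 = 3.3002601e-09 km/h ≈ 3.3e-09 km/h (4 s.f.).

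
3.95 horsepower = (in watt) 2946. Check: 1 horsepower = 745.69987 W, so 3.95 horsepower = 3.95 * 745.69987 = 2945.5145 W. 2945.5145 W = 2945.5145 watt ≈ 2946 watt (4 s.f.).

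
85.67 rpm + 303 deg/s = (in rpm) 1 rpm = 0.10471976 rad/s, so 85.67 rpm = 85.67 * 0.10471976 = 8.9713414 rad/s. 1 deg/s = 0.017453293 rad/s, so 303 deg/s = 303 * 0.017453293 = 5.2883476 rad/s. Sum: 8.9713414 + 5.2883476 = 14.259689 rad/s. 1 rpm = 0.10471976 rad/s, so 14.259689 rad/s = 14.259689 / 0.10471976 = 136.17 rpm ≈ 136.2 rpm (4 s.f.). Final answer: 136.2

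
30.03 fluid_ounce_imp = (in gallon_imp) 1 fluid_ounce_imp = 2.8413063e-05 m^3, so 30.03 fluid_ounce_imp = 30.03 * 2.8413063e-05 = 0.00085324427 m^3. 1 gallon_imp = 0.00454609 m^3, so 0.00085324427 m^3 = 0.00085324427 / 0.00454609 = 0.1876875 gallon_imp ≈ 0.1877 gallon_imp (4 s.f.). Final answer: 0.1877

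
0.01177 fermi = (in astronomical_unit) 1 fermi = 1e-15 m, so 0.01177 fermi = 0.01177 * 1e-15 = 1.177e-17 m. 1 astronomical_unit = 1.4959787e+11 m, so 1.177e-17 m = 1.177e-17 / 1.4959787e+11 = 7.867759e-29 astronomical_unit ≈ 7.868e-29 astronomical_unit (4 s.f.). Final answer: 7.868e-29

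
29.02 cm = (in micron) 1 cm = 0.01 m, so 29.02 cm = 29.02 * 0.01 = 0.2902 m. 1 micron = 1e-06 m, so 0.2902 m = 0.2902 / 1e-06 = 290200 micron ≈ 2.902e+05 micron (4 s.f.). Final answer: 2.902e+05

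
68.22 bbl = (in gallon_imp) 2386. Check: 1 bbl = 0.15898729 m^3, so 68.22 bbl = 68.22 * 0.15898729 = 10.846113 m^3. 1 gallon_imp = 0.00454609 m^3, so 10.846113 m^3 = 10.846113 / 0.00454609 = 2385.8114 gallon_imp ≈ 2386 gallon_imp (4 s.f.).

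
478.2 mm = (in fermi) 4.782e+14. Check: 1 mm = 0.001 m, so 478.2 mm = 478.2 * 0.001 = 0.4782 m. 1 fermi = 1e-15 m, so 0.4782 m = 0.4782 / 1e-15 = 4.782e+14 fermi.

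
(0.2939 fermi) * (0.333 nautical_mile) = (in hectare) 1.813e-17. Check: 1 fermi = 1e-15 m, so 0.2939 fermi = 0.2939 * 1e-15 = 2.939e-16 m. 1 nautical_mile = 1852 m, so 0.333 nautical_mile = 0.333 * 1852 = 616.716 m. Combine: 2.939e-16 m * 616.716 m = 1.8125283e-13 m^2. 1 hectare = 10000 m^2, so 1.8125283e-13 m^2 = 1.8125283e-13 / 10000 = 1.8125283e-17 hectare ≈ 1.813e-17 hectare (4 s.f.).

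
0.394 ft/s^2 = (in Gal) 1 ft/s^2 = 0.3048 m/s^2, so 0.394 ft/s^2 = 0.394 * 0.3048 = 0.1200912 m/s^2. 1 Gal = 0.01 m/s^2, so 0.1200912 m/s^2 = 0.1200912 / 0.01 = 12.00912 Gal ≈ 12.01 Gal (4 s.f.). Final answer: 12.01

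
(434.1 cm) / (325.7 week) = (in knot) 1 cm = 0.01 m, so 434.1 cm = 434.1 * 0.01 = 4.341 m. 1 week = 604800 s, so 325.7 week = 325.7 * 604800 = 1.9698336e+08 s. Combine: 4.341 m / 1.9698336e+08 s = 2.2037394e-08 m/s. 1 knot = 0.51444444 m/s, so 2.2037394e-08 m/s = 2.2037394e-08 / 0.51444444 = 4.2837268e-08 knot ≈ 4.284e-08 knot (4 s.f.). Final answer: 4.284e-08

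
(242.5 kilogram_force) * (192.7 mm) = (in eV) 2.86e+21. Check: 1 kilogram_force = 9.80665 N, so 242.5 kilogram_force = 242.5 * 9.80665 = 2378.1126 N. 1 mm = 0.001 m, so 192.7 mm = 192.7 * 0.001 = 0.1927 m. Combine: 2378.1126 N * 0.1927 m = 458.2623 J. 1 eV = 1.6021766e-19 J, so 458.2623 J = 458.2623 / 1.6021766e-19 = 2.8602483e+21 eV ≈ 2.86e+21 eV (4 s.f.).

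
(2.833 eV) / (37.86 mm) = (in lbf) 1 eV = 1.6021766e-19 J, so 2.833 eV = 2.833 * 1.6021766e-19 = 4.5389664e-19 J. 1 mm = 0.001 m, so 37.86 mm = 37.86 * 0.001 = 0.03786 m. Combine: 4.5389664e-19 J / 0.03786 m = 1.1988818e-17 N. 1 lbf = 4.4482216 N, so 1.1988818e-17 N = 1.1988818e-17 / 4.4482216 = 2.6951934e-18 lbf ≈ 2.695e-18 lbf (4 s.f.). Final answer: 2.695e-18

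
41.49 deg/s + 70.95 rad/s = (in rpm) 684.4. Check: 1 deg/s = 0.017453293 rad/s, so 41.49 deg/s = 41.49 * 0.017453293 = 0.72413711 rad/s. 70.95 rad/s is already in rad/s. Sum: 0.72413711 + 70.95 = 71.674137 rad/s. 1 rpm = 0.10471976 rad/s, so 71.674137 rad/s = 71.674137 / 0.10471976 = 684.43759 rpm ≈ 684.4 rpm (4 s.f.).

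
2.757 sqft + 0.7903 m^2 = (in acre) 0.0002586. Check: 1 sqft = 0.09290304 m^2, so 2.757 sqft = 2.757 * 0.09290304 = 0.25613368 m^2. 0.7903 m^2 is already in m^2. Sum: 0.25613368 + 0.7903 = 1.0464337 m^2. 1 acre = 4046.8564 m^2, so 1.0464337 m^2 = 1.0464337 / 4046.8564 = 0.00025857939 acre ≈ 0.0002586 acre (4 s.f.).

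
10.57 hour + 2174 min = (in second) 1 hour = 3600 s, so 10.57 hour = 10.57 * 3600 = 38052 s. 1 min = 60 s, so 2174 min = 2174 * 60 = 130440 s. Sum: 38052 + 130440 = 168492 s. 168492 s = 168492 second ≈ 1.685e+05 second (4 s.f.). Final answer: 1.685e+05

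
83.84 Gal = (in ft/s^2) 2.751. Check: 1 Gal = 0.01 m/s^2, so 83.84 Gal = 83.84 * 0.01 = 0.8384 m/s^2. 1 ft/s^2 = 0.3048 m/s^2, so 0.8384 m/s^2 = 0.8384 / 0.3048 = 2.7506562 ft/s^2 ≈ 2.751 ft/s^2 (4 s.f.).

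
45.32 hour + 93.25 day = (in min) 1 hour = 3600 s, so 45.32 hour = 45.32 * 3600 = 163152 s. 1 day = 86400 s, so 93.25 day = 93.25 * 86400 = 8056800 s. Sum: 163152 + 8056800 = 8219952 s. 1 min = 60 s, so 8219952 s = 8219952 / 60 = 136999.2 min ≈ 1.37e+05 min (4 s.f.). Final answer: 1.37e+05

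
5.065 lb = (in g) 1 lb = 0.45359237 kg, so 5.065 lb = 5.065 * 0.45359237 = 2.2974454 kg. 1 g = 0.001 kg, so 2.2974454 kg = 2.2974454 / 0.001 = 2297.4454 g ≈ 2297 g (4 s.f.). Final answer: 2297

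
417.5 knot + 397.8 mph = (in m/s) 1 knot = 0.51444444 m/s, so 417.5 knot = 417.5 * 0.51444444 = 214.78056 m/s. 1 mph = 0.44704 m/s, so 397.8 mph = 397.8 * 0.44704 = 177.83251 m/s. Sum: 214.78056 + 177.83251 = 392.61307 m/s. Result: 392.61307 m/s ≈ 392.6 m/s (4 s.f.). Final answer: 392.6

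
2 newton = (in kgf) 2 newton = 2 N. 1 kgf = 9.80665 N, so 2 N = 2 / 9.80665 = 0.20394324 kgf ≈ 0.2039 kgf (4 s.f.). Final answer: 0.2039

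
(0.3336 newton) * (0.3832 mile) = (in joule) 0.3336 newton = 0.3336 N. 1 mile = 1609.344 m, so 0.3832 mile = 0.3832 * 1609.344 = 616.70062 m. Combine: 0.3336 N * 616.70062 m = 205.73133 J. 205.73133 J = 205.73133 joule ≈ 205.7 joule (4 s.f.). Final answer: 205.7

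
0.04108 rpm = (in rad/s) 0.004302. Check: 1 rpm = 0.10471976 rad/s, so 0.04108 rpm = 0.04108 * 0.10471976 = 0.0043018875 rad/s. Result: 0.0043018875 rad/s ≈ 0.004302 rad/s (4 s.f.).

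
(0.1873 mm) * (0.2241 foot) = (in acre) 3.161e-09. Check: 1 mm = 0.001 m, so 0.1873 mm = 0.1873 * 0.001 = 0.0001873 m. 1 foot = 0.3048 m, so 0.2241 foot = 0.2241 * 0.3048 = 0.06830568 m. Combine: 0.0001873 m * 0.06830568 m = 1.2793654e-05 m^2. 1 acre = 4046.8564 m^2, so 1.2793654e-05 m^2 = 1.2793654e-05 / 4046.8564 = 3.1613807e-09 acre ≈ 3.161e-09 acre (4 s.f.).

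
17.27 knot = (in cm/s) 1 knot = 0.51444444 m/s, so 17.27 knot = 17.27 * 0.51444444 = 8.8844556 m/s. 1 cm/s = 0.01 m/s, so 8.8844556 m/s = 8.8844556 / 0.01 = 888.44556 cm/s ≈ 888.4 cm/s (4 s.f.). Final answer: 888.4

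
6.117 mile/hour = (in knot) 1 mile/hour = 0.44704 m/s, so 6.117 mile/hour = 6.117 * 0.44704 = 2.7345437 m/s. 1 knot = 0.51444444 m/s, so 2.7345437 m/s = 2.7345437 / 0.51444444 = 5.3155277 knot ≈ 5.316 knot (4 s.f.). Final answer: 5.316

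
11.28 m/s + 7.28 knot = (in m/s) 15.03. Check: 11.28 m/s is already in m/s. 1 knot = 0.51444444 m/s, so 7.28 knot = 7.28 * 0.51444444 = 3.7451556 m/s. Sum: 11.28 + 3.7451556 = 15.025156 m/s. Result: 15.025156 m/s ≈ 15.03 m/s (4 s.f.).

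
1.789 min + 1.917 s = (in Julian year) 3.462e-06. Check: 1 min = 60 s, so 1.789 min = 1.789 * 60 = 107.34 s. 1.917 s is already in s. Sum: 107.34 + 1.917 = 109.257 s. 1 Julian year = 31557600 s, so 109.257 s = 109.257 / 31557600 = 3.4621454e-06 Julian year ≈ 3.462e-06 Julian year (4 s.f.).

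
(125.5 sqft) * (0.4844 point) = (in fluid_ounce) 67.37. Check: 1 sqft = 0.09290304 m^2, so 125.5 sqft = 125.5 * 0.09290304 = 11.659332 m^2. 1 point = 0.00035277778 m, so 0.4844 point = 0.4844 * 0.00035277778 = 0.00017088556 m. Combine: 11.659332 m^2 * 0.00017088556 m = 0.0019924113 m^3. 1 fluid_ounce = 2.957353e-05 m^3, so 0.0019924113 m^3 = 0.0019924113 / 2.957353e-05 = 67.371442 fluid_ounce ≈ 67.37 fluid_ounce (4 s.f.).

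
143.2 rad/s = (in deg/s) 8205. Check: 1 deg/s = 0.017453293 rad/s, so 143.2 rad/s = 143.2 / 0.017453293 = 8204.7556 deg/s ≈ 8205 deg/s (4 s.f.).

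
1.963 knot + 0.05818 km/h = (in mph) 1 knot = 0.51444444 m/s, so 1.963 knot = 1.963 * 0.51444444 = 1.0098544 m/s. 1 km/h = 0.27777778 m/s, so 0.05818 km/h = 0.05818 * 0.27777778 = 0.016161111 m/s. Sum: 1.0098544 + 0.016161111 = 1.0260156 m/s. 1 mph = 0.44704 m/s, so 1.0260156 m/s = 1.0260156 / 0.44704 = 2.2951314 mph ≈ 2.295 mph (4 s.f.). Final answer: 2.295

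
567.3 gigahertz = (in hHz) 5.673e+09. Check: 1 gigahertz = 1e+09 Hz, so 567.3 gigahertz = 567.3 * 1e+09 = 5.673e+11 Hz. 1 hHz = 100 Hz, so 5.673e+11 Hz = 5.673e+11 / 100 = 5.673e+09 hHz.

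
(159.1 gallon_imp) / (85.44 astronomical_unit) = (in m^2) 1 gallon_imp = 0.00454609 m^3, so 159.1 gallon_imp = 159.1 * 0.00454609 = 0.72328292 m^3. 1 astronomical_unit = 1.4959787e+11 m, so 85.44 astronomical_unit = 85.44 * 1.4959787e+11 = 1.2781642e+13 m. Combine: 0.72328292 m^3 / 1.2781642e+13 m = 5.6587637e-14 m^2. Result: 5.6587637e-14 m^2 ≈ 5.659e-14 m^2 (4 s.f.). Final answer: 5.659e-14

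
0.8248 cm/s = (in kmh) 0.02969. Check: 1 cm/s = 0.01 m/s, so 0.8248 cm/s = 0.8248 * 0.01 = 0.008248 m/s. 1 kmh = 0.27777778 m/s, so 0.008248 m/s = 0.008248 / 0.27777778 = 0.0296928 kmh ≈ 0.02969 kmh (4 s.f.).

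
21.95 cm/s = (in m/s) 0.2195. Check: 1 cm/s = 0.01 m/s, so 21.95 cm/s = 21.95 * 0.01 = 0.2195 m/s. Result: 0.2195 m/s.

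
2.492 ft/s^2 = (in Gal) 1 ft/s^2 = 0.3048 m/s^2, so 2.492 ft/s^2 = 2.492 * 0.3048 = 0.7595616 m/s^2. 1 Gal = 0.01 m/s^2, so 0.7595616 m/s^2 = 0.7595616 / 0.01 = 75.95616 Gal ≈ 75.96 Gal (4 s.f.). Final answer: 75.96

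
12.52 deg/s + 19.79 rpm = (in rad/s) 1 deg/s = 0.017453293 rad/s, so 12.52 deg/s = 12.52 * 0.017453293 = 0.21851522 rad/s. 1 rpm = 0.10471976 rad/s, so 19.79 rpm = 19.79 * 0.10471976 = 2.072404 rad/s. Sum: 0.21851522 + 2.072404 = 2.2909192 rad/s. Result: 2.2909192 rad/s ≈ 2.291 rad/s (4 s.f.). Final answer: 2.291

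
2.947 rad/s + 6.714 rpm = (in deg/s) 2.947 rad/s is already in rad/s. 1 rpm = 0.10471976 rad/s, so 6.714 rpm = 6.714 * 0.10471976 = 0.70308844 rad/s. Sum: 2.947 + 0.70308844 = 3.6500884 rad/s. 1 deg/s = 0.017453293 rad/s, so 3.6500884 rad/s = 3.6500884 / 0.017453293 = 209.13466 deg/s ≈ 209.1 deg/s (4 s.f.). Final answer: 209.1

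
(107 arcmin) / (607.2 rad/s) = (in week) 1 arcmin = 0.00029088821 rad, so 107 arcmin = 107 * 0.00029088821 = 0.031125038 rad. 607.2 rad/s is already in rad/s. Combine: 0.031125038 rad / 607.2 rad/s = 5.1259945e-05 s. 1 week = 604800 s, so 5.1259945e-05 s = 5.1259945e-05 / 604800 = 8.4755199e-11 week ≈ 8.476e-11 week (4 s.f.). Final answer: 8.476e-11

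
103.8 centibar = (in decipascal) 1 centibar = 1000 Pa, so 103.8 centibar = 103.8 * 1000 = 103800 Pa. 1 decipascal = 0.1 Pa, so 103800 Pa = 103800 / 0.1 = 1038000 decipascal ≈ 1.038e+06 decipascal (4 s.f.). Final answer: 1.038e+06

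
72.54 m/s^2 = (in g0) 1 g0 = 9.80665 m/s^2, so 72.54 m/s^2 = 72.54 / 9.80665 = 7.3970214 g0 ≈ 7.397 g0 (4 s.f.). Final answer: 7.397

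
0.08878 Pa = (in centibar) 1 centibar = 1000 Pa, so 0.08878 Pa = 0.08878 / 1000 = 8.878e-05 centibar. Final answer: 8.878e-05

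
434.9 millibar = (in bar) 1 millibar = 100 Pa, so 434.9 millibar = 434.9 * 100 = 43490 Pa. 1 bar = 100000 Pa, so 43490 Pa = 43490 / 100000 = 0.4349 bar. Final answer: 0.4349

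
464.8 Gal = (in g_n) 0.474. Check: 1 Gal = 0.01 m/s^2, so 464.8 Gal = 464.8 * 0.01 = 4.648 m/s^2. 1 g_n = 9.80665 m/s^2, so 4.648 m/s^2 = 4.648 / 9.80665 = 0.4739641 g_n ≈ 0.474 g_n (4 s.f.).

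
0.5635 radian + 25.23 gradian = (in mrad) 0.5635 radian = 0.5635 rad. 1 gradian = 0.015707963 rad, so 25.23 gradian = 25.23 * 0.015707963 = 0.39631191 rad. Sum: 0.5635 + 0.39631191 = 0.95981191 rad. 1 mrad = 0.001 rad, so 0.95981191 rad = 0.95981191 / 0.001 = 959.81191 mrad ≈ 959.8 mrad (4 s.f.). Final answer: 959.8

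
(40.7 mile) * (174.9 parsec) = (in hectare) 3.535e+19. Check: 1 mile = 1609.344 m, so 40.7 mile = 40.7 * 1609.344 = 65500.301 m. 1 parsec = 3.0856776e+16 m, so 174.9 parsec = 174.9 * 3.0856776e+16 = 5.3968501e+18 m. Combine: 65500.301 m * 5.3968501e+18 m = 3.534953e+23 m^2. 1 hectare = 10000 m^2, so 3.534953e+23 m^2 = 3.534953e+23 / 10000 = 3.534953e+19 hectare ≈ 3.535e+19 hectare (4 s.f.).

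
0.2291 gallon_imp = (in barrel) 1 gallon_imp = 0.00454609 m^3, so 0.2291 gallon_imp = 0.2291 * 0.00454609 = 0.0010415092 m^3. 1 barrel = 0.15898729 m^3, so 0.0010415092 m^3 = 0.0010415092 / 0.15898729 = 0.0065508959 barrel ≈ 0.006551 barrel (4 s.f.). Final answer: 0.006551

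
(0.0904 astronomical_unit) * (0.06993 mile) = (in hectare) 1.522e+08. Check: 1 astronomical_unit = 1.4959787e+11 m, so 0.0904 astronomical_unit = 0.0904 * 1.4959787e+11 = 1.3523648e+10 m. 1 mile = 1609.344 m, so 0.06993 mile = 0.06993 * 1609.344 = 112.54143 m. Combine: 1.3523648e+10 m * 112.54143 m = 1.5219706e+12 m^2. 1 hectare = 10000 m^2, so 1.5219706e+12 m^2 = 1.5219706e+12 / 10000 = 1.5219706e+08 hectare ≈ 1.522e+08 hectare (4 s.f.).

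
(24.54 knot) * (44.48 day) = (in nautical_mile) 1 knot = 0.51444444 m/s, so 24.54 knot = 24.54 * 0.51444444 = 12.624467 m/s. 1 day = 86400 s, so 44.48 day = 44.48 * 86400 = 3843072 s. Combine: 12.624467 m/s * 3843072 s = 48516734 m. 1 nautical_mile = 1852 m, so 48516734 m = 48516734 / 1852 = 26196.941 nautical_mile ≈ 2.62e+04 nautical_mile (4 s.f.). Final answer: 2.62e+04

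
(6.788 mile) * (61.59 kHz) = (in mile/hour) 1.505e+09. Check: 1 mile = 1609.344 m, so 6.788 mile = 6.788 * 1609.344 = 10924.227 m. 1 kHz = 1000 Hz, so 61.59 kHz = 61.59 * 1000 = 61590 Hz. Combine: 10924.227 m * 61590 Hz = 6.7282315e+08 m/s. 1 mile/hour = 0.44704 m/s, so 6.7282315e+08 m/s = 6.7282315e+08 / 0.44704 = 1.5050625e+09 mile/hour ≈ 1.505e+09 mile/hour (4 s.f.).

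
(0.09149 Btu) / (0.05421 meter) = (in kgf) 181.6. Check: 1 Btu = 1055.0559 J, so 0.09149 Btu = 0.09149 * 1055.0559 = 96.52706 J. 0.05421 meter = 0.05421 m. Combine: 96.52706 J / 0.05421 m = 1780.6135 N. 1 kgf = 9.80665 N, so 1780.6135 N = 1780.6135 / 9.80665 = 181.57205 kgf ≈ 181.6 kgf (4 s.f.).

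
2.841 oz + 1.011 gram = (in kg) 1 oz = 0.028349523 kg, so 2.841 oz = 2.841 * 0.028349523 = 0.080540995 kg. 1 gram = 0.001 kg, so 1.011 gram = 1.011 * 0.001 = 0.001011 kg. Sum: 0.080540995 + 0.001011 = 0.081551995 kg. Result: 0.081551995 kg ≈ 0.08155 kg (4 s.f.). Final answer: 0.08155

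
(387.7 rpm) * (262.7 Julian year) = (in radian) 3.366e+11. Check: 1 rpm = 0.10471976 rad/s, so 387.7 rpm = 387.7 * 0.10471976 = 40.599849 rad/s. 1 Julian year = 31557600 s, so 262.7 Julian year = 262.7 * 31557600 = 8.2901815e+09 s. Combine: 40.599849 rad/s * 8.2901815e+09 s = 3.3658012e+11 rad. 3.3658012e+11 rad = 3.3658012e+11 radian ≈ 3.366e+11 radian (4 s.f.).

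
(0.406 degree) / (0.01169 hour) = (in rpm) 1 degree = 0.017453293 rad, so 0.406 degree = 0.406 * 0.017453293 = 0.0070860368 rad. 1 hour = 3600 s, so 0.01169 hour = 0.01169 * 3600 = 42.084 s. Combine: 0.0070860368 rad / 42.084 s = 0.0001683784 rad/s. 1 rpm = 0.10471976 rad/s, so 0.0001683784 rad/s = 0.0001683784 / 0.10471976 = 0.0016078953 rpm ≈ 0.001608 rpm (4 s.f.). Final answer: 0.001608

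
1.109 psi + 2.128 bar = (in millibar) 2204. Check: 1 psi = 6894.7573 Pa, so 1.109 psi = 1.109 * 6894.7573 = 7646.2858 Pa. 1 bar = 100000 Pa, so 2.128 bar = 2.128 * 100000 = 212800 Pa. Sum: 7646.2858 + 212800 = 220446.29 Pa. 1 millibar = 100 Pa, so 220446.29 Pa = 220446.29 / 100 = 2204.4629 millibar ≈ 2204 millibar (4 s.f.).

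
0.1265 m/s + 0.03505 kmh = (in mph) 0.3048. Check: 0.1265 m/s is already in m/s. 1 kmh = 0.27777778 m/s, so 0.03505 kmh = 0.03505 * 0.27777778 = 0.0097361111 m/s. Sum: 0.1265 + 0.0097361111 = 0.13623611 m/s. 1 mph = 0.44704 m/s, so 0.13623611 m/s = 0.13623611 / 0.44704 = 0.3047515 mph ≈ 0.3048 mph (4 s.f.).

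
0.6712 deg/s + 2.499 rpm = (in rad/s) 1 deg/s = 0.017453293 rad/s, so 0.6712 deg/s = 0.6712 * 0.017453293 = 0.01171465 rad/s. 1 rpm = 0.10471976 rad/s, so 2.499 rpm = 2.499 * 0.10471976 = 0.26169467 rad/s. Sum: 0.01171465 + 0.26169467 = 0.27340932 rad/s. Result: 0.27340932 rad/s ≈ 0.2734 rad/s (4 s.f.). Final answer: 0.2734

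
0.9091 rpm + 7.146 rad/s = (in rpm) 1 rpm = 0.10471976 rad/s, so 0.9091 rpm = 0.9091 * 0.10471976 = 0.095200729 rad/s. 7.146 rad/s is already in rad/s. Sum: 0.095200729 + 7.146 = 7.2412007 rad/s. 1 rpm = 0.10471976 rad/s, so 7.2412007 rad/s = 7.2412007 / 0.10471976 = 69.148373 rpm ≈ 69.15 rpm (4 s.f.). Final answer: 69.15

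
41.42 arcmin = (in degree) 1 arcmin = 0.00029088821 rad, so 41.42 arcmin = 41.42 * 0.00029088821 = 0.01204859 rad. 1 degree = 0.017453293 rad, so 0.01204859 rad = 0.01204859 / 0.017453293 = 0.69033333 degree ≈ 0.6903 degree (4 s.f.). Final answer: 0.6903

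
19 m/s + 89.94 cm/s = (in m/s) 19.9. Check: 19 m/s is already in m/s. 1 cm/s = 0.01 m/s, so 89.94 cm/s = 89.94 * 0.01 = 0.8994 m/s. Sum: 19 + 0.8994 = 19.8994 m/s. Result: 19.8994 m/s ≈ 19.9 m/s (4 s.f.).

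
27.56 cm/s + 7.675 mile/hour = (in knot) 1 cm/s = 0.01 m/s, so 27.56 cm/s = 27.56 * 0.01 = 0.2756 m/s. 1 mile/hour = 0.44704 m/s, so 7.675 mile/hour = 7.675 * 0.44704 = 3.431032 m/s. Sum: 0.2756 + 3.431032 = 3.706632 m/s. 1 knot = 0.51444444 m/s, so 3.706632 m/s = 3.706632 / 0.51444444 = 7.2051162 knot ≈ 7.205 knot (4 s.f.). Final answer: 7.205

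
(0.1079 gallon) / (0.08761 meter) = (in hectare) 1 gallon = 0.0037854118 m^3, so 0.1079 gallon = 0.1079 * 0.0037854118 = 0.00040844593 m^3. 0.08761 meter = 0.08761 m. Combine: 0.00040844593 m^3 / 0.08761 m = 0.0046620926 m^2. 1 hectare = 10000 m^2, so 0.0046620926 m^2 = 0.0046620926 / 10000 = 4.6620926e-07 hectare ≈ 4.662e-07 hectare (4 s.f.). Final answer: 4.662e-07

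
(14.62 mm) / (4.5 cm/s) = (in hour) 1 mm = 0.001 m, so 14.62 mm = 14.62 * 0.001 = 0.01462 m. 1 cm/s = 0.01 m/s, so 4.5 cm/s = 4.5 * 0.01 = 0.045 m/s. Combine: 0.01462 m / 0.045 m/s = 0.32488889 s. 1 hour = 3600 s, so 0.32488889 s = 0.32488889 / 3600 = 9.0246914e-05 hour ≈ 9.025e-05 hour (4 s.f.). Final answer: 9.025e-05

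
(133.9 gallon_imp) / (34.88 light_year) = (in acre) 4.558e-22. Check: 1 gallon_imp = 0.00454609 m^3, so 133.9 gallon_imp = 133.9 * 0.00454609 = 0.60872145 m^3. 1 light_year = 9.4607305e+15 m, so 34.88 light_year = 34.88 * 9.4607305e+15 = 3.2999028e+17 m. Combine: 0.60872145 m^3 / 3.2999028e+17 m = 1.8446648e-18 m^2. 1 acre = 4046.8564 m^2, so 1.8446648e-18 m^2 = 1.8446648e-18 / 4046.8564 = 4.558266e-22 acre ≈ 4.558e-22 acre (4 s.f.).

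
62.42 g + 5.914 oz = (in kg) 1 g = 0.001 kg, so 62.42 g = 62.42 * 0.001 = 0.06242 kg. 1 oz = 0.028349523 kg, so 5.914 oz = 5.914 * 0.028349523 = 0.16765908 kg. Sum: 0.06242 + 0.16765908 = 0.23007908 kg. Result: 0.23007908 kg ≈ 0.2301 kg (4 s.f.). Final answer: 0.2301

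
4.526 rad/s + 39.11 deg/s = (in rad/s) 5.209. Check: 4.526 rad/s is already in rad/s. 1 deg/s = 0.017453293 rad/s, so 39.11 deg/s = 39.11 * 0.017453293 = 0.68259827 rad/s. Sum: 4.526 + 0.68259827 = 5.2085983 rad/s. Result: 5.2085983 rad/s ≈ 5.209 rad/s (4 s.f.).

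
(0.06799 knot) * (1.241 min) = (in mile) 0.001618. Check: 1 knot = 0.51444444 m/s, so 0.06799 knot = 0.06799 * 0.51444444 = 0.034977078 m/s. 1 min = 60 s, so 1.241 min = 1.241 * 60 = 74.46 s. Combine: 0.034977078 m/s * 74.46 s = 2.6043932 m. 1 mile = 1609.344 m, so 2.6043932 m = 2.6043932 / 1609.344 = 0.0016182949 mile ≈ 0.001618 mile (4 s.f.).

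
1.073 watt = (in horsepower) 0.001439. Check: 1.073 watt = 1.073 W. 1 horsepower = 745.69987 W, so 1.073 W = 1.073 / 745.69987 = 0.0014389167 horsepower ≈ 0.001439 horsepower (4 s.f.).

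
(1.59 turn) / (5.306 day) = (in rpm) 0.0002081. Check: 1 turn = 6.2831853 rad, so 1.59 turn = 1.59 * 6.2831853 = 9.9902646 rad. 1 day = 86400 s, so 5.306 day = 5.306 * 86400 = 458438.4 s. Combine: 9.9902646 rad / 458438.4 s = 2.1791946e-05 rad/s. 1 rpm = 0.10471976 rad/s, so 2.1791946e-05 rad/s = 2.1791946e-05 / 0.10471976 = 0.00020809775 rpm ≈ 0.0002081 rpm (4 s.f.).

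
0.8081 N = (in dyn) 1 dyn = 1e-05 N, so 0.8081 N = 0.8081 / 1e-05 = 80810 dyn ≈ 8.081e+04 dyn (4 s.f.). Final answer: 8.081e+04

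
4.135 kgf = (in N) 40.55. Check: 1 kgf = 9.80665 N, so 4.135 kgf = 4.135 * 9.80665 = 40.550498 N. Result: 40.550498 N ≈ 40.55 N (4 s.f.).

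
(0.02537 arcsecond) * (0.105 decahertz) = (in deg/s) 7.4e-06. Check: 1 arcsecond = 4.8481368e-06 rad, so 0.02537 arcsecond = 0.02537 * 4.8481368e-06 = 1.2299723e-07 rad. 1 decahertz = 10 Hz, so 0.105 decahertz = 0.105 * 10 = 1.05 Hz. Combine: 1.2299723e-07 rad * 1.05 Hz = 1.2914709e-07 rad/s. 1 deg/s = 0.017453293 rad/s, so 1.2914709e-07 rad/s = 1.2914709e-07 / 0.017453293 = 7.3995833e-06 deg/s ≈ 7.4e-06 deg/s (4 s.f.).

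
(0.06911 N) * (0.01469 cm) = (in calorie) 2.426e-06. Check: 0.06911 N is already in N. 1 cm = 0.01 m, so 0.01469 cm = 0.01469 * 0.01 = 0.0001469 m. Combine: 0.06911 N * 0.0001469 m = 1.0152259e-05 J. 1 calorie = 4.184 J, so 1.0152259e-05 J = 1.0152259e-05 / 4.184 = 2.4264481e-06 calorie ≈ 2.426e-06 calorie (4 s.f.).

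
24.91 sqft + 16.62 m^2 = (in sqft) 1 sqft = 0.09290304 m^2, so 24.91 sqft = 24.91 * 0.09290304 = 2.3142147 m^2. 16.62 m^2 is already in m^2. Sum: 2.3142147 + 16.62 = 18.934215 m^2. 1 sqft = 0.09290304 m^2, so 18.934215 m^2 = 18.934215 / 0.09290304 = 203.80619 sqft ≈ 203.8 sqft (4 s.f.). Final answer: 203.8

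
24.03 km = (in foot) 1 km = 1000 m, so 24.03 km = 24.03 * 1000 = 24030 m. 1 foot = 0.3048 m, so 24030 m = 24030 / 0.3048 = 78838.583 foot ≈ 7.884e+04 foot (4 s.f.). Final answer: 7.884e+04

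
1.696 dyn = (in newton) 1.696e-05. Check: 1 dyn = 1e-05 N, so 1.696 dyn = 1.696 * 1e-05 = 1.696e-05 N. 1.696e-05 N = 1.696e-05 newton.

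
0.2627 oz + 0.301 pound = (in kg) 1 oz = 0.028349523 kg, so 0.2627 oz = 0.2627 * 0.028349523 = 0.0074474197 kg. 1 pound = 0.45359237 kg, so 0.301 pound = 0.301 * 0.45359237 = 0.1365313 kg. Sum: 0.0074474197 + 0.1365313 = 0.14397872 kg. Result: 0.14397872 kg ≈ 0.144 kg (4 s.f.). Final answer: 0.144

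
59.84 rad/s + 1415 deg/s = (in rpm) 59.84 rad/s is already in rad/s. 1 deg/s = 0.017453293 rad/s, so 1415 deg/s = 1415 * 0.017453293 = 24.696409 rad/s. Sum: 59.84 + 24.696409 = 84.536409 rad/s. 1 rpm = 0.10471976 rad/s, so 84.536409 rad/s = 84.536409 / 0.10471976 = 807.26324 rpm ≈ 807.3 rpm (4 s.f.). Final answer: 807.3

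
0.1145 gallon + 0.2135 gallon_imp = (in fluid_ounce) 47.48. Check: 1 gallon = 0.0037854118 m^3, so 0.1145 gallon = 0.1145 * 0.0037854118 = 0.00043342965 m^3. 1 gallon_imp = 0.00454609 m^3, so 0.2135 gallon_imp = 0.2135 * 0.00454609 = 0.00097059022 m^3. Sum: 0.00043342965 + 0.00097059022 = 0.0014040199 m^3. 1 fluid_ounce = 2.957353e-05 m^3, so 0.0014040199 m^3 = 0.0014040199 / 2.957353e-05 = 47.47556 fluid_ounce ≈ 47.48 fluid_ounce (4 s.f.).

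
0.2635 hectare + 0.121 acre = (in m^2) 3125. Check: 1 hectare = 10000 m^2, so 0.2635 hectare = 0.2635 * 10000 = 2635 m^2. 1 acre = 4046.8564 m^2, so 0.121 acre = 0.121 * 4046.8564 = 489.66963 m^2. Sum: 2635 + 489.66963 = 3124.6696 m^2. Result: 3124.6696 m^2 ≈ 3125 m^2 (4 s.f.).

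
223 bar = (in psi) 3234. Check: 1 bar = 100000 Pa, so 223 bar = 223 * 100000 = 22300000 Pa. 1 psi = 6894.7573 Pa, so 22300000 Pa = 22300000 / 6894.7573 = 3234.3416 psi ≈ 3234 psi (4 s.f.).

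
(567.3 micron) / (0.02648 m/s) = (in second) 0.02142. Check: 1 micron = 1e-06 m, so 567.3 micron = 567.3 * 1e-06 = 0.0005673 m. 0.02648 m/s is already in m/s. Combine: 0.0005673 m / 0.02648 m/s = 0.021423716 s. 0.021423716 s = 0.021423716 second ≈ 0.02142 second (4 s.f.).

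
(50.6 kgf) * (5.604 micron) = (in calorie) 1 kgf = 9.80665 N, so 50.6 kgf = 50.6 * 9.80665 = 496.21649 N. 1 micron = 1e-06 m, so 5.604 micron = 5.604 * 1e-06 = 5.604e-06 m. Combine: 496.21649 N * 5.604e-06 m = 0.0027807972 J. 1 calorie = 4.184 J, so 0.0027807972 J = 0.0027807972 / 4.184 = 0.00066462648 calorie ≈ 0.0006646 calorie (4 s.f.). Final answer: 0.0006646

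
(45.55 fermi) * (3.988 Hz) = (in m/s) 1 fermi = 1e-15 m, so 45.55 fermi = 45.55 * 1e-15 = 4.555e-14 m. 3.988 Hz is already in Hz. Combine: 4.555e-14 m * 3.988 Hz = 1.816534e-13 m/s. Result: 1.816534e-13 m/s ≈ 1.817e-13 m/s (4 s.f.). Final answer: 1.817e-13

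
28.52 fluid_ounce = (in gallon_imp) 0.1855. Check: 1 fluid_ounce = 2.957353e-05 m^3, so 28.52 fluid_ounce = 28.52 * 2.957353e-05 = 0.00084343706 m^3. 1 gallon_imp = 0.00454609 m^3, so 0.00084343706 m^3 = 0.00084343706 / 0.00454609 = 0.18553022 gallon_imp ≈ 0.1855 gallon_imp (4 s.f.).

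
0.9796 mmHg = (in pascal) 1 mmHg = 133.32237 Pa, so 0.9796 mmHg = 0.9796 * 133.32237 = 130.60259 Pa. 130.60259 Pa = 130.60259 pascal ≈ 130.6 pascal (4 s.f.). Final answer: 130.6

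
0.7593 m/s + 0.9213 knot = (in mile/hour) 0.7593 m/s is already in m/s. 1 knot = 0.51444444 m/s, so 0.9213 knot = 0.9213 * 0.51444444 = 0.47395767 m/s. Sum: 0.7593 + 0.47395767 = 1.2332577 m/s. 1 mile/hour = 0.44704 m/s, so 1.2332577 m/s = 1.2332577 / 0.44704 = 2.7587188 mile/hour ≈ 2.759 mile/hour (4 s.f.). Final answer: 2.759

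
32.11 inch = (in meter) 0.8156. Check: 1 inch = 0.0254 m, so 32.11 inch = 32.11 * 0.0254 = 0.815594 m. 0.815594 m = 0.815594 meter ≈ 0.8156 meter (4 s.f.).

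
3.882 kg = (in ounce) 136.9. Check: 1 ounce = 0.028349523 kg, so 3.882 kg = 3.882 / 0.028349523 = 136.93352 ounce ≈ 136.9 ounce (4 s.f.).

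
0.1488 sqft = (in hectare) 1.382e-06. Check: 1 sqft = 0.09290304 m^2, so 0.1488 sqft = 0.1488 * 0.09290304 = 0.013823972 m^2. 1 hectare = 10000 m^2, so 0.013823972 m^2 = 0.013823972 / 10000 = 1.3823972e-06 hectare ≈ 1.382e-06 hectare (4 s.f.).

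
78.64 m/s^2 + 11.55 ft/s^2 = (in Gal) 78.64 m/s^2 is already in m/s^2. 1 ft/s^2 = 0.3048 m/s^2, so 11.55 ft/s^2 = 11.55 * 0.3048 = 3.52044 m/s^2. Sum: 78.64 + 3.52044 = 82.16044 m/s^2. 1 Gal = 0.01 m/s^2, so 82.16044 m/s^2 = 82.16044 / 0.01 = 8216.044 Gal ≈ 8216 Gal (4 s.f.). Final answer: 8216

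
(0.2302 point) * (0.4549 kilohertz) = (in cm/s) 3.694. Check: 1 point = 0.00035277778 m, so 0.2302 point = 0.2302 * 0.00035277778 = 8.1209444e-05 m. 1 kilohertz = 1000 Hz, so 0.4549 kilohertz = 0.4549 * 1000 = 454.9 Hz. Combine: 8.1209444e-05 m * 454.9 Hz = 0.036942176 m/s. 1 cm/s = 0.01 m/s, so 0.036942176 m/s = 0.036942176 / 0.01 = 3.6942176 cm/s ≈ 3.694 cm/s (4 s.f.).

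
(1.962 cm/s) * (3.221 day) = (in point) 1.548e+07. Check: 1 cm/s = 0.01 m/s, so 1.962 cm/s = 1.962 * 0.01 = 0.01962 m/s. 1 day = 86400 s, so 3.221 day = 3.221 * 86400 = 278294.4 s. Combine: 0.01962 m/s * 278294.4 s = 5460.1361 m. 1 point = 0.00035277778 m, so 5460.1361 m = 5460.1361 / 0.00035277778 = 15477551 point ≈ 1.548e+07 point (4 s.f.).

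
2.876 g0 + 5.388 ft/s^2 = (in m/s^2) 1 g0 = 9.80665 m/s^2, so 2.876 g0 = 2.876 * 9.80665 = 28.203925 m/s^2. 1 ft/s^2 = 0.3048 m/s^2, so 5.388 ft/s^2 = 5.388 * 0.3048 = 1.6422624 m/s^2. Sum: 28.203925 + 1.6422624 = 29.846188 m/s^2. Result: 29.846188 m/s^2 ≈ 29.85 m/s^2 (4 s.f.). Final answer: 29.85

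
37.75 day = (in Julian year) 1 day = 86400 s, so 37.75 day = 37.75 * 86400 = 3261600 s. 1 Julian year = 31557600 s, so 3261600 s = 3261600 / 31557600 = 0.10335387 Julian year ≈ 0.1034 Julian year (4 s.f.). Final answer: 0.1034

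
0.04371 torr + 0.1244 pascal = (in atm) 1 torr = 133.32237 Pa, so 0.04371 torr = 0.04371 * 133.32237 = 5.8275207 Pa. 0.1244 pascal = 0.1244 Pa. Sum: 5.8275207 + 0.1244 = 5.9519207 Pa. 1 atm = 101325 Pa, so 5.9519207 Pa = 5.9519207 / 101325 = 5.874089e-05 atm ≈ 5.874e-05 atm (4 s.f.). Final answer: 5.874e-05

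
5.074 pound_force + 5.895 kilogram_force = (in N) 1 pound_force = 4.4482216 N, so 5.074 pound_force = 5.074 * 4.4482216 = 22.570276 N. 1 kilogram_force = 9.80665 N, so 5.895 kilogram_force = 5.895 * 9.80665 = 57.810202 N. Sum: 22.570276 + 57.810202 = 80.380478 N. Result: 80.380478 N ≈ 80.38 N (4 s.f.). Final answer: 80.38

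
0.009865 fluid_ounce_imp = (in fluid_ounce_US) 0.009478. Check: 1 fluid_ounce_imp = 2.8413063e-05 m^3, so 0.009865 fluid_ounce_imp = 0.009865 * 2.8413063e-05 = 2.8029486e-07 m^3. 1 fluid_ounce_US = 2.957353e-05 m^3, so 2.8029486e-07 m^3 = 2.8029486e-07 / 2.957353e-05 = 0.0094778968 fluid_ounce_US ≈ 0.009478 fluid_ounce_US (4 s.f.).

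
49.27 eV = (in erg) 7.894e-11. Check: 1 eV = 1.6021766e-19 J, so 49.27 eV = 49.27 * 1.6021766e-19 = 7.8939243e-18 J. 1 erg = 1e-07 J, so 7.8939243e-18 J = 7.8939243e-18 / 1e-07 = 7.8939243e-11 erg ≈ 7.894e-11 erg (4 s.f.).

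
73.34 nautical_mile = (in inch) 5.347e+06. Check: 1 nautical_mile = 1852 m, so 73.34 nautical_mile = 73.34 * 1852 = 135825.68 m. 1 inch = 0.0254 m, so 135825.68 m = 135825.68 / 0.0254 = 5347467.7 inch ≈ 5.347e+06 inch (4 s.f.).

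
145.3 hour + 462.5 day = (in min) 1 hour = 3600 s, so 145.3 hour = 145.3 * 3600 = 523080 s. 1 day = 86400 s, so 462.5 day = 462.5 * 86400 = 39960000 s. Sum: 523080 + 39960000 = 40483080 s. 1 min = 60 s, so 40483080 s = 40483080 / 60 = 674718 min ≈ 6.747e+05 min (4 s.f.). Final answer: 6.747e+05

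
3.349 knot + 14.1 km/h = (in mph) 1 knot = 0.51444444 m/s, so 3.349 knot = 3.349 * 0.51444444 = 1.7228744 m/s. 1 km/h = 0.27777778 m/s, so 14.1 km/h = 14.1 * 0.27777778 = 3.9166667 m/s. Sum: 1.7228744 + 3.9166667 = 5.6395411 m/s. 1 mph = 0.44704 m/s, so 5.6395411 m/s = 5.6395411 / 0.44704 = 12.615294 mph ≈ 12.62 mph (4 s.f.). Final answer: 12.62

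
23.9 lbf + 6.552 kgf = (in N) 170.6. Check: 1 lbf = 4.4482216 N, so 23.9 lbf = 23.9 * 4.4482216 = 106.3125 N. 1 kgf = 9.80665 N, so 6.552 kgf = 6.552 * 9.80665 = 64.253171 N. Sum: 106.3125 + 64.253171 = 170.56567 N. Result: 170.56567 N ≈ 170.6 N (4 s.f.).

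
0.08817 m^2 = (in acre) 2.179e-05. Check: 1 acre = 4046.8564 m^2, so 0.08817 m^2 = 0.08817 / 4046.8564 = 2.1787281e-05 acre ≈ 2.179e-05 acre (4 s.f.).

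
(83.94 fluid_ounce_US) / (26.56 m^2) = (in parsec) 3.029e-21. Check: 1 fluid_ounce_US = 2.957353e-05 m^3, so 83.94 fluid_ounce_US = 83.94 * 2.957353e-05 = 0.0024824021 m^3. 26.56 m^2 is already in m^2. Combine: 0.0024824021 m^3 / 26.56 m^2 = 9.3463933e-05 m. 1 parsec = 3.0856776e+16 m, so 9.3463933e-05 m = 9.3463933e-05 / 3.0856776e+16 = 3.0289598e-21 parsec ≈ 3.029e-21 parsec (4 s.f.).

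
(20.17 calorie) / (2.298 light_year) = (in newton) 1 calorie = 4.184 J, so 20.17 calorie = 20.17 * 4.184 = 84.39128 J. 1 light_year = 9.4607305e+15 m, so 2.298 light_year = 2.298 * 9.4607305e+15 = 2.1740759e+16 m. Combine: 84.39128 J / 2.1740759e+16 m = 3.8817082e-15 N. 3.8817082e-15 N = 3.8817082e-15 newton ≈ 3.882e-15 newton (4 s.f.). Final answer: 3.882e-15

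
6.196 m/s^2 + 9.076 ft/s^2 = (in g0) 6.196 m/s^2 is already in m/s^2. 1 ft/s^2 = 0.3048 m/s^2, so 9.076 ft/s^2 = 9.076 * 0.3048 = 2.7663648 m/s^2. Sum: 6.196 + 2.7663648 = 8.9623648 m/s^2. 1 g0 = 9.80665 m/s^2, so 8.9623648 m/s^2 = 8.9623648 / 9.80665 = 0.91390687 g0 ≈ 0.9139 g0 (4 s.f.). Final answer: 0.9139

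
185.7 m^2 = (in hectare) 0.01857. Check: 1 hectare = 10000 m^2, so 185.7 m^2 = 185.7 / 10000 = 0.01857 hectare.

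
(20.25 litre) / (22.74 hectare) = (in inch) 3.506e-06. Check: 1 litre = 0.001 m^3, so 20.25 litre = 20.25 * 0.001 = 0.02025 m^3. 1 hectare = 10000 m^2, so 22.74 hectare = 22.74 * 10000 = 227400 m^2. Combine: 0.02025 m^3 / 227400 m^2 = 8.9050132e-08 m. 1 inch = 0.0254 m, so 8.9050132e-08 m = 8.9050132e-08 / 0.0254 = 3.5059107e-06 inch ≈ 3.506e-06 inch (4 s.f.).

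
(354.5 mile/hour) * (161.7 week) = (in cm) 1.55e+12. Check: 1 mile/hour = 0.44704 m/s, so 354.5 mile/hour = 354.5 * 0.44704 = 158.47568 m/s. 1 week = 604800 s, so 161.7 week = 161.7 * 604800 = 97796160 s. Combine: 158.47568 m/s * 97796160 s = 1.5498313e+10 m. 1 cm = 0.01 m, so 1.5498313e+10 m = 1.5498313e+10 / 0.01 = 1.5498313e+12 cm ≈ 1.55e+12 cm (4 s.f.).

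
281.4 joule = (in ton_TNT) 6.726e-08. Check: 281.4 joule = 281.4 J. 1 ton_TNT = 4.184e+09 J, so 281.4 J = 281.4 / 4.184e+09 = 6.7256214e-08 ton_TNT ≈ 6.726e-08 ton_TNT (4 s.f.).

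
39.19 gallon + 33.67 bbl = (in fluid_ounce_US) 1.86e+05. Check: 1 gallon = 0.0037854118 m^3, so 39.19 gallon = 39.19 * 0.0037854118 = 0.14835029 m^3. 1 bbl = 0.15898729 m^3, so 33.67 bbl = 33.67 * 0.15898729 = 5.3531022 m^3. Sum: 0.14835029 + 5.3531022 = 5.5014525 m^3. 1 fluid_ounce_US = 2.957353e-05 m^3, so 5.5014525 m^3 = 5.5014525 / 2.957353e-05 = 186026.24 fluid_ounce_US ≈ 1.86e+05 fluid_ounce_US (4 s.f.).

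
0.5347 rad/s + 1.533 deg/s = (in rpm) 5.362. Check: 0.5347 rad/s is already in rad/s. 1 deg/s = 0.017453293 rad/s, so 1.533 deg/s = 1.533 * 0.017453293 = 0.026755897 rad/s. Sum: 0.5347 + 0.026755897 = 0.5614559 rad/s. 1 rpm = 0.10471976 rad/s, so 0.5614559 rad/s = 0.5614559 / 0.10471976 = 5.3615089 rpm ≈ 5.362 rpm (4 s.f.).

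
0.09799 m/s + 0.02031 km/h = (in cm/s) 10.36. Check: 0.09799 m/s is already in m/s. 1 km/h = 0.27777778 m/s, so 0.02031 km/h = 0.02031 * 0.27777778 = 0.0056416667 m/s. Sum: 0.09799 + 0.0056416667 = 0.10363167 m/s. 1 cm/s = 0.01 m/s, so 0.10363167 m/s = 0.10363167 / 0.01 = 10.363167 cm/s ≈ 10.36 cm/s (4 s.f.).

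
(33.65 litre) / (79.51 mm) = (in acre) 0.0001046. Check: 1 litre = 0.001 m^3, so 33.65 litre = 33.65 * 0.001 = 0.03365 m^3. 1 mm = 0.001 m, so 79.51 mm = 79.51 * 0.001 = 0.07951 m. Combine: 0.03365 m^3 / 0.07951 m = 0.42321721 m^2. 1 acre = 4046.8564 m^2, so 0.42321721 m^2 = 0.42321721 / 4046.8564 = 0.00010457925 acre ≈ 0.0001046 acre (4 s.f.).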